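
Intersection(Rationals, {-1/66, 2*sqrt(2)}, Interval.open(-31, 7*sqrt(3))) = {-1/66}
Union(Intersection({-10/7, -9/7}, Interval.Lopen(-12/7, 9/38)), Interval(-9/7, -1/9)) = Union({-10/7}, Interval(-9/7, -1/9))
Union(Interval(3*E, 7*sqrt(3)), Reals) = Interval(-oo, oo)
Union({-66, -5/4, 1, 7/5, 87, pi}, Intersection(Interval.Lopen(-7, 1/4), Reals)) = Union({-66, 1, 7/5, 87, pi}, Interval.Lopen(-7, 1/4))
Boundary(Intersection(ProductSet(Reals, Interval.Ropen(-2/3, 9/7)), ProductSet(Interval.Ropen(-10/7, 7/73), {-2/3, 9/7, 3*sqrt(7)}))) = ProductSet(Interval(-10/7, 7/73), {-2/3})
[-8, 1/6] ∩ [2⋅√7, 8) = ∅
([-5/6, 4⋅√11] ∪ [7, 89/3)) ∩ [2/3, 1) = [2/3, 1)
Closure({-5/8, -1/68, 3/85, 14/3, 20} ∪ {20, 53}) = {-5/8, -1/68, 3/85, 14/3, 20, 53}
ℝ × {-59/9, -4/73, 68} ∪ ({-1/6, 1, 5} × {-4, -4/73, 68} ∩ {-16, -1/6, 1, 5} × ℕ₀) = ℝ × {-59/9, -4/73, 68}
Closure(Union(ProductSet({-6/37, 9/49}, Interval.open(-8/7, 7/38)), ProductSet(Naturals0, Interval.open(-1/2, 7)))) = Union(ProductSet({-6/37, 9/49}, Interval(-8/7, 7/38)), ProductSet(Naturals0, Interval(-1/2, 7)))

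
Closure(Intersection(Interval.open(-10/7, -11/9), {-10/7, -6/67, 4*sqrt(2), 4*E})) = EmptySet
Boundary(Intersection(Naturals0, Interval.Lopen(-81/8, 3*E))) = Range(0, 9, 1)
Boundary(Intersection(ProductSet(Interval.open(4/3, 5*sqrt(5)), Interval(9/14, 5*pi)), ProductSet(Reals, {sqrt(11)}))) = ProductSet(Interval(4/3, 5*sqrt(5)), {sqrt(11)})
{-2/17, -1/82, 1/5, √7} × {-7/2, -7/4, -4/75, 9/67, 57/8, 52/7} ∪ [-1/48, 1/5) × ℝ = ([-1/48, 1/5) × ℝ) ∪ ({-2/17, -1/82, 1/5, √7} × {-7/2, -7/4, -4/75, 9/67, 57/8, 52/7})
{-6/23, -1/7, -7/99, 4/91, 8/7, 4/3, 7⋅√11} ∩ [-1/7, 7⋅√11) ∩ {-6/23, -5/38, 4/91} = {4/91}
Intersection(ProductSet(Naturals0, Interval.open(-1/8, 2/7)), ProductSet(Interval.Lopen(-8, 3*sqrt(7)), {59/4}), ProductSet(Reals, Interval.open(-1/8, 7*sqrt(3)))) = EmptySet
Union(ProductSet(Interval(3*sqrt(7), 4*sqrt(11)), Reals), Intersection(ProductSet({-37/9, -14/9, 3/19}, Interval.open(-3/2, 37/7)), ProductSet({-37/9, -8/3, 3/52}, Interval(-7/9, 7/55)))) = Union(ProductSet({-37/9}, Interval(-7/9, 7/55)), ProductSet(Interval(3*sqrt(7), 4*sqrt(11)), Reals))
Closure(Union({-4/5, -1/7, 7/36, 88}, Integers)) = Union({-4/5, -1/7, 7/36}, Integers)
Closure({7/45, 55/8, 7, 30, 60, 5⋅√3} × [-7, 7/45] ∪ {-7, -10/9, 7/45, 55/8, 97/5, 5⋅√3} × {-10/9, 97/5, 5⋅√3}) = ({7/45, 55/8, 7, 30, 60, 5⋅√3} × [-7, 7/45]) ∪ ({-7, -10/9, 7/45, 55/8, 97/5, 5⋅√3} × {-10/9, 97/5, 5⋅√3})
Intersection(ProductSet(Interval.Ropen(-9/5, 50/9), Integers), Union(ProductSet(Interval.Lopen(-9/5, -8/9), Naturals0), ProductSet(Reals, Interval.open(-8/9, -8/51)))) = ProductSet(Interval.Lopen(-9/5, -8/9), Naturals0)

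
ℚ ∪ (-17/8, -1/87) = ℚ ∪ [-17/8, -1/87]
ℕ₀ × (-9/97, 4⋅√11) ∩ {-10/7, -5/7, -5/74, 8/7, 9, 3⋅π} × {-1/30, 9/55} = {9} × {-1/30, 9/55}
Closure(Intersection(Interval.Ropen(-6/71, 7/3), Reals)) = Interval(-6/71, 7/3)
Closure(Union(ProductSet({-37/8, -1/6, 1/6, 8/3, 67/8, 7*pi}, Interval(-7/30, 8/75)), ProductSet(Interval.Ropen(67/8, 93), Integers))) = Union(ProductSet({-37/8, -1/6, 1/6, 8/3, 67/8, 7*pi}, Interval(-7/30, 8/75)), ProductSet(Interval(67/8, 93), Integers))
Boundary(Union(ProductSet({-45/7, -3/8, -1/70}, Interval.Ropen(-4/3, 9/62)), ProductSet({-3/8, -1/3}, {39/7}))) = Union(ProductSet({-3/8, -1/3}, {39/7}), ProductSet({-45/7, -3/8, -1/70}, Interval(-4/3, 9/62)))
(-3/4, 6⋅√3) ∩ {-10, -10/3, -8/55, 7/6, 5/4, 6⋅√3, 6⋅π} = {-8/55, 7/6, 5/4}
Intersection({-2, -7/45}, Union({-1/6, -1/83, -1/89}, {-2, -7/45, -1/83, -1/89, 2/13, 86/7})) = {-2, -7/45}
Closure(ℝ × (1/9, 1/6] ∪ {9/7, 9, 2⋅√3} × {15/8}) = (ℝ × [1/9, 1/6]) ∪ ({9/7, 9, 2⋅√3} × {15/8})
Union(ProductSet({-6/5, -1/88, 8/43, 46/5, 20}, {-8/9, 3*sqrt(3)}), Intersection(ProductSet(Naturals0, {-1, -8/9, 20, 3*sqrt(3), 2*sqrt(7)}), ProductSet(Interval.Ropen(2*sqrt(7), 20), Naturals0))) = Union(ProductSet({-6/5, -1/88, 8/43, 46/5, 20}, {-8/9, 3*sqrt(3)}), ProductSet(Range(6, 20, 1), {20}))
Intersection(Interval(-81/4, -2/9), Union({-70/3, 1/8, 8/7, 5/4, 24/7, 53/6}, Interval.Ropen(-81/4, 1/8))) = Interval(-81/4, -2/9)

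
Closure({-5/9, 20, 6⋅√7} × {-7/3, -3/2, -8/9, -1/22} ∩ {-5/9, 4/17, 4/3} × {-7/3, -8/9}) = {-5/9} × {-7/3, -8/9}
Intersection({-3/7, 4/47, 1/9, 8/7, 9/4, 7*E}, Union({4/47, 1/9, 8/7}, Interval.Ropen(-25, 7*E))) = {-3/7, 4/47, 1/9, 8/7, 9/4}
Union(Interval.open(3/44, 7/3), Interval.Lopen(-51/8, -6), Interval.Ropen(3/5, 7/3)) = Union(Interval.Lopen(-51/8, -6), Interval.open(3/44, 7/3))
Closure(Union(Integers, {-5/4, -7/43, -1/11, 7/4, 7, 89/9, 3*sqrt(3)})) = Union({-5/4, -7/43, -1/11, 7/4, 89/9, 3*sqrt(3)}, Integers)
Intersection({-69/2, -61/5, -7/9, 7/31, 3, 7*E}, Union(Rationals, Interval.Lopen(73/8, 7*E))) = {-69/2, -61/5, -7/9, 7/31, 3, 7*E}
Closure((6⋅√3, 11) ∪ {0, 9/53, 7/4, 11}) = {0, 9/53, 7/4} ∪ [6⋅√3, 11]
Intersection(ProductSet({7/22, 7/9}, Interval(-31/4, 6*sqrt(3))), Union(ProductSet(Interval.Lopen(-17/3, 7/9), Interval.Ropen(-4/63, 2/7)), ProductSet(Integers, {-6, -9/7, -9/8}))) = ProductSet({7/22, 7/9}, Interval.Ropen(-4/63, 2/7))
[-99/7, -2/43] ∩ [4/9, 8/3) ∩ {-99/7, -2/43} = ∅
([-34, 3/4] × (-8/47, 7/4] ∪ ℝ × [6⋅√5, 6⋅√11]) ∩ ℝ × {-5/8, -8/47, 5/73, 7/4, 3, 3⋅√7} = [-34, 3/4] × {5/73, 7/4}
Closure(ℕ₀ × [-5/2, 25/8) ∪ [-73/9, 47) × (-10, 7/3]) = (ℕ₀ × [-5/2, 25/8]) ∪ ({-73/9, 47} × [-10, 7/3]) ∪ ([-73/9, 47] × {-10, 7/3}) ∪ ([-73/9, 47) × (-10, 7/3])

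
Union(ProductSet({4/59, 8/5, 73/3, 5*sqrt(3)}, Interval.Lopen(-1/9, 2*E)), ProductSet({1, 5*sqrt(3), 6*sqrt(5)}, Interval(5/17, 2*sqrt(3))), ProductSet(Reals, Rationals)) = Union(ProductSet({1, 5*sqrt(3), 6*sqrt(5)}, Interval(5/17, 2*sqrt(3))), ProductSet({4/59, 8/5, 73/3, 5*sqrt(3)}, Interval.Lopen(-1/9, 2*E)), ProductSet(Reals, Rationals))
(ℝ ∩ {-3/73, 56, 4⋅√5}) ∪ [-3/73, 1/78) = [-3/73, 1/78) ∪ {56, 4⋅√5}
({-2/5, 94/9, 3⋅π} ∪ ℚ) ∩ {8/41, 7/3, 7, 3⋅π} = {8/41, 7/3, 7, 3⋅π}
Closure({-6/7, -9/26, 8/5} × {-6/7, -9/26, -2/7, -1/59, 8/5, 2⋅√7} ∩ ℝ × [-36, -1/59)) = {-6/7, -9/26, 8/5} × {-6/7, -9/26, -2/7}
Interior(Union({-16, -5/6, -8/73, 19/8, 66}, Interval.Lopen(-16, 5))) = Interval.open(-16, 5)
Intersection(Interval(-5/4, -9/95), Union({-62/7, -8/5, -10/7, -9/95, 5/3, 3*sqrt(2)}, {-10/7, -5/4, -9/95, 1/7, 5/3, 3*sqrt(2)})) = {-5/4, -9/95}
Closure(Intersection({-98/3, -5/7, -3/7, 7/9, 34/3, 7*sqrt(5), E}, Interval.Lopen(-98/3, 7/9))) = {-5/7, -3/7, 7/9}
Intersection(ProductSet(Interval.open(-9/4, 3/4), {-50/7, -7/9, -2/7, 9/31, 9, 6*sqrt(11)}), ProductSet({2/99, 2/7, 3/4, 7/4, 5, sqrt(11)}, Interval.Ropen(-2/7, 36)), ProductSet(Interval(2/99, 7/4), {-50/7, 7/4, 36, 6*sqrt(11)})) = ProductSet({2/99, 2/7}, {6*sqrt(11)})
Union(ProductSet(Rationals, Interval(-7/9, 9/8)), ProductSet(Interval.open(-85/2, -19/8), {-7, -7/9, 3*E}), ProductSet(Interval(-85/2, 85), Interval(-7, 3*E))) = Union(ProductSet(Interval(-85/2, 85), Interval(-7, 3*E)), ProductSet(Rationals, Interval(-7/9, 9/8)))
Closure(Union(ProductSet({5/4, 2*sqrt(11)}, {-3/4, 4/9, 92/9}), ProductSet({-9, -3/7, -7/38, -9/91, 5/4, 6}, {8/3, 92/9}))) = Union(ProductSet({5/4, 2*sqrt(11)}, {-3/4, 4/9, 92/9}), ProductSet({-9, -3/7, -7/38, -9/91, 5/4, 6}, {8/3, 92/9}))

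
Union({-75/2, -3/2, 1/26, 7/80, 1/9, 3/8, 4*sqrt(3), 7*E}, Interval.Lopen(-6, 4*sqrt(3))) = Union({-75/2, 7*E}, Interval.Lopen(-6, 4*sqrt(3)))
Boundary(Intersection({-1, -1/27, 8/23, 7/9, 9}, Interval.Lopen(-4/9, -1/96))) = {-1/27}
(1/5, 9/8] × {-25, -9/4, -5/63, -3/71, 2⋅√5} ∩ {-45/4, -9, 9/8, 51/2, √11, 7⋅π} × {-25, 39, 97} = {9/8} × {-25}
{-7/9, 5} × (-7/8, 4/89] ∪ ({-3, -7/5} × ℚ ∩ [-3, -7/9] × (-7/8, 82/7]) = ({-7/9, 5} × (-7/8, 4/89]) ∪ ({-3, -7/5} × (ℚ ∩ (-7/8, 82/7]))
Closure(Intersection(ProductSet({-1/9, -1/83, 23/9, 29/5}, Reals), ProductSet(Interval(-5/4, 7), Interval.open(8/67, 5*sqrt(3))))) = ProductSet({-1/9, -1/83, 23/9, 29/5}, Interval(8/67, 5*sqrt(3)))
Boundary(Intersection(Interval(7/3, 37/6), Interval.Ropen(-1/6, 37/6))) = {7/3, 37/6}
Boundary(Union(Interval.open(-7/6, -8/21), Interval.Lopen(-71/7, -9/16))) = {-71/7, -8/21}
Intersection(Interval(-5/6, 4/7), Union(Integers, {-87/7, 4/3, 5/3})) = Range(0, 1, 1)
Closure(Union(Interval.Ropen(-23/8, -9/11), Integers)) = Union(Integers, Interval(-23/8, -9/11))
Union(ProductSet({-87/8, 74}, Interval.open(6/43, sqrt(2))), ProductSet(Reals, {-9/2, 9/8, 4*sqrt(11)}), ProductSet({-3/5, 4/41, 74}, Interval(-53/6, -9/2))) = Union(ProductSet({-87/8, 74}, Interval.open(6/43, sqrt(2))), ProductSet({-3/5, 4/41, 74}, Interval(-53/6, -9/2)), ProductSet(Reals, {-9/2, 9/8, 4*sqrt(11)}))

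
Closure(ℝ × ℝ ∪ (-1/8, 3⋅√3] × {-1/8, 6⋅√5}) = ℝ × ℝ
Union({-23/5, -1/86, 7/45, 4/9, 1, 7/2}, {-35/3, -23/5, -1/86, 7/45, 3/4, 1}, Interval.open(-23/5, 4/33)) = Union({-35/3, 7/45, 4/9, 3/4, 1, 7/2}, Interval.Ropen(-23/5, 4/33))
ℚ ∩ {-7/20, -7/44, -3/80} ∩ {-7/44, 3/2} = {-7/44}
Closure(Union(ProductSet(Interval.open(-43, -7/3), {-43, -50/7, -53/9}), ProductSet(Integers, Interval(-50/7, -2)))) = Union(ProductSet(Integers, Interval(-50/7, -2)), ProductSet(Interval(-43, -7/3), {-43, -50/7, -53/9}))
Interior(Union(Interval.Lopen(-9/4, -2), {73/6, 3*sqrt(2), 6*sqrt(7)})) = Interval.open(-9/4, -2)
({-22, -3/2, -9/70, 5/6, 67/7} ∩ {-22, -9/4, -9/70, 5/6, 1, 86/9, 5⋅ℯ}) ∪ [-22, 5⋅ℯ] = [-22, 5⋅ℯ]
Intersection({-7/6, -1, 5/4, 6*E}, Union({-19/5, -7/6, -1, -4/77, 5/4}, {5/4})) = {-7/6, -1, 5/4}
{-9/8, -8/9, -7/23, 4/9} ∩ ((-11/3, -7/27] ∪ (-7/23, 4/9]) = {-9/8, -8/9, -7/23, 4/9}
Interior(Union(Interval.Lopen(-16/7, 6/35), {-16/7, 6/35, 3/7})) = Interval.open(-16/7, 6/35)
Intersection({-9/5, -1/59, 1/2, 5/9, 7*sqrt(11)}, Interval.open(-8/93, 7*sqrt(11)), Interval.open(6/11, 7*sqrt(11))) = {5/9}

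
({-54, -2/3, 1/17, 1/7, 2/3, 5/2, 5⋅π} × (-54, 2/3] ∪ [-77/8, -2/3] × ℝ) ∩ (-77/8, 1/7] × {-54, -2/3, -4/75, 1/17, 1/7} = ({-2/3, 1/17, 1/7} × {-2/3, -4/75, 1/17, 1/7}) ∪ ((-77/8, -2/3] × {-54, -2/3, -4/75, 1/17, 1/7})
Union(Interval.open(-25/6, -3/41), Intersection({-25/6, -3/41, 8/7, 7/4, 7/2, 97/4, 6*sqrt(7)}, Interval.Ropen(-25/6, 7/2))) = Union({8/7, 7/4}, Interval(-25/6, -3/41))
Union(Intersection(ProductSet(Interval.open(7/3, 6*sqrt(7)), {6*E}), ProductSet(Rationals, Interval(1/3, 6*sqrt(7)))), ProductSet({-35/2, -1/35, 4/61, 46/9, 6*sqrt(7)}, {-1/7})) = ProductSet({-35/2, -1/35, 4/61, 46/9, 6*sqrt(7)}, {-1/7})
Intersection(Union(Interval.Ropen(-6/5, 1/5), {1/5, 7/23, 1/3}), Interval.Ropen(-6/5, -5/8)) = Interval.Ropen(-6/5, -5/8)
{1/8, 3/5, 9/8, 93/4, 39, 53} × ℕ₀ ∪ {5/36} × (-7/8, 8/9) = ({5/36} × (-7/8, 8/9)) ∪ ({1/8, 3/5, 9/8, 93/4, 39, 53} × ℕ₀)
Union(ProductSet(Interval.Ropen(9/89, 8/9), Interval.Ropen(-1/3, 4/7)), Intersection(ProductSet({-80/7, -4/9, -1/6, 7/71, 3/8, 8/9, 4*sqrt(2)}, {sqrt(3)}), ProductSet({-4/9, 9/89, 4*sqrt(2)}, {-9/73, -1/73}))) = ProductSet(Interval.Ropen(9/89, 8/9), Interval.Ropen(-1/3, 4/7))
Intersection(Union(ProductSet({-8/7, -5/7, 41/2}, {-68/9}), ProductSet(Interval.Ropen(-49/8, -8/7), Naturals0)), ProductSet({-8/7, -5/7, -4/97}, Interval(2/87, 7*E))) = EmptySet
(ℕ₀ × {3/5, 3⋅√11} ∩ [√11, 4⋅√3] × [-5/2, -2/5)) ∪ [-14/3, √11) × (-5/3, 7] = [-14/3, √11) × (-5/3, 7]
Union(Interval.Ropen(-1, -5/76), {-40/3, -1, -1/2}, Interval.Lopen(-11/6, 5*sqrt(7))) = Union({-40/3}, Interval.Lopen(-11/6, 5*sqrt(7)))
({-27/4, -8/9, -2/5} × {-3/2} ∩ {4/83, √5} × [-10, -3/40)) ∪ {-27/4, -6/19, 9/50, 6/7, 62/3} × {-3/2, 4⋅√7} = {-27/4, -6/19, 9/50, 6/7, 62/3} × {-3/2, 4⋅√7}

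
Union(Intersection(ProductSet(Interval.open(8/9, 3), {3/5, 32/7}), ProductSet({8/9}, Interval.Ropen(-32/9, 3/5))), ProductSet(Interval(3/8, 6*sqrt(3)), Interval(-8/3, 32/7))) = ProductSet(Interval(3/8, 6*sqrt(3)), Interval(-8/3, 32/7))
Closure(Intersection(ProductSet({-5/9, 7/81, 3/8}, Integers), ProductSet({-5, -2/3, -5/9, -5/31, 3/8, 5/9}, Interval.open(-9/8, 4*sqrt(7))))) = ProductSet({-5/9, 3/8}, Range(-1, 11, 1))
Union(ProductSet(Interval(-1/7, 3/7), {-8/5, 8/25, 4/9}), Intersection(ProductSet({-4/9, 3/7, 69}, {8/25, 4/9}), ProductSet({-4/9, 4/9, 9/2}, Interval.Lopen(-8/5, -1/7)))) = ProductSet(Interval(-1/7, 3/7), {-8/5, 8/25, 4/9})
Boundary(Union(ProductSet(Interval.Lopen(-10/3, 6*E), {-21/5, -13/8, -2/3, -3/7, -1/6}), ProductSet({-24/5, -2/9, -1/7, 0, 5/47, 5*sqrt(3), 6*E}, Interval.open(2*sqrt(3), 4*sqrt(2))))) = Union(ProductSet({-24/5, -2/9, -1/7, 0, 5/47, 5*sqrt(3), 6*E}, Interval(2*sqrt(3), 4*sqrt(2))), ProductSet(Interval(-10/3, 6*E), {-21/5, -13/8, -2/3, -3/7, -1/6}))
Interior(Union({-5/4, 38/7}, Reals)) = Reals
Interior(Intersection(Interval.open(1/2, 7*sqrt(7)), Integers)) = EmptySet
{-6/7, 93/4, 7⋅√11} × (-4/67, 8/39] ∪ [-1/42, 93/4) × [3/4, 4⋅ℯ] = ([-1/42, 93/4) × [3/4, 4⋅ℯ]) ∪ ({-6/7, 93/4, 7⋅√11} × (-4/67, 8/39])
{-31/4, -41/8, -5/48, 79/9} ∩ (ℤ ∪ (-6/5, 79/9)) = {-5/48}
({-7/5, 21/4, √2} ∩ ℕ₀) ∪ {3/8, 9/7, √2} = {3/8, 9/7, √2}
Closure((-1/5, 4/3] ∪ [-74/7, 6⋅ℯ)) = [-74/7, 6⋅ℯ]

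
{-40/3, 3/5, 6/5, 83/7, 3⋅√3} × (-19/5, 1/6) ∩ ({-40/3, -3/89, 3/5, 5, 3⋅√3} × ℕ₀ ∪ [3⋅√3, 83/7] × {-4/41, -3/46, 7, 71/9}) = ({83/7, 3⋅√3} × {-4/41, -3/46}) ∪ ({-40/3, 3/5, 3⋅√3} × {0})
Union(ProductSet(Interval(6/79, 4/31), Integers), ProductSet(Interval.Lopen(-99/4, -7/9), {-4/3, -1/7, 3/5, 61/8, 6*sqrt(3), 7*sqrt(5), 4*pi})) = Union(ProductSet(Interval.Lopen(-99/4, -7/9), {-4/3, -1/7, 3/5, 61/8, 6*sqrt(3), 7*sqrt(5), 4*pi}), ProductSet(Interval(6/79, 4/31), Integers))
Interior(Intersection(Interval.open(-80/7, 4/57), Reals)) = Interval.open(-80/7, 4/57)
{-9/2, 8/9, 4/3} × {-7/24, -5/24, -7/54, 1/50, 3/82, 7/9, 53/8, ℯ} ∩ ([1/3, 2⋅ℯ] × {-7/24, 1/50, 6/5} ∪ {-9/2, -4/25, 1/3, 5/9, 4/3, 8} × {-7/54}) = ({-9/2, 4/3} × {-7/54}) ∪ ({8/9, 4/3} × {-7/24, 1/50})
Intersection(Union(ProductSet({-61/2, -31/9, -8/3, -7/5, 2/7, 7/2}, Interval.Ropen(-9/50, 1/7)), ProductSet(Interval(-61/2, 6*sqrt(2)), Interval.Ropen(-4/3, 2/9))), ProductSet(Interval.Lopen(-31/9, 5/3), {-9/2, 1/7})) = ProductSet(Interval.Lopen(-31/9, 5/3), {1/7})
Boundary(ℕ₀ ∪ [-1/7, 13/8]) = {-1/7, 13/8} ∪ (ℕ₀ \ (-1/7, 13/8))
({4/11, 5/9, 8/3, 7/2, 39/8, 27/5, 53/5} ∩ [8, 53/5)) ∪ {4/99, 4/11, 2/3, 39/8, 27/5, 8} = {4/99, 4/11, 2/3, 39/8, 27/5, 8}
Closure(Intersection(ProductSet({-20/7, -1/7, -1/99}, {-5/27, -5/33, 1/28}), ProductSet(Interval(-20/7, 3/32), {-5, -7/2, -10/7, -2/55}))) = EmptySet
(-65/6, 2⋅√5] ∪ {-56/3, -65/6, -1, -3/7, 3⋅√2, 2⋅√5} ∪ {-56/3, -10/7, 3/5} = {-56/3} ∪ [-65/6, 2⋅√5]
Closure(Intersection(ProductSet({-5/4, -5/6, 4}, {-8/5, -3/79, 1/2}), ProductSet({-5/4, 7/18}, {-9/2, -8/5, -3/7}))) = ProductSet({-5/4}, {-8/5})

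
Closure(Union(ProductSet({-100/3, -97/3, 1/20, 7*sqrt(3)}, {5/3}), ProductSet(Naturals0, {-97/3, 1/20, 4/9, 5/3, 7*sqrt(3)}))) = Union(ProductSet({-100/3, -97/3, 1/20, 7*sqrt(3)}, {5/3}), ProductSet(Naturals0, {-97/3, 1/20, 4/9, 5/3, 7*sqrt(3)}))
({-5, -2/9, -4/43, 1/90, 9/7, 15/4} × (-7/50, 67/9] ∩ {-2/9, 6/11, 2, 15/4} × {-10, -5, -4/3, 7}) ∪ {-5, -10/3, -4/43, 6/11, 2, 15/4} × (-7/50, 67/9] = ({-2/9, 15/4} × {7}) ∪ ({-5, -10/3, -4/43, 6/11, 2, 15/4} × (-7/50, 67/9])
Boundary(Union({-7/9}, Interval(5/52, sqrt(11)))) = {-7/9, 5/52, sqrt(11)}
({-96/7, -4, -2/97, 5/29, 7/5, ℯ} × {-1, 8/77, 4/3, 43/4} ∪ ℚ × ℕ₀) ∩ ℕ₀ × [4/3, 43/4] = ℕ₀ × {2, 3, …, 10}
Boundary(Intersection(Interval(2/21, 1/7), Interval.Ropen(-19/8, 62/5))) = {2/21, 1/7}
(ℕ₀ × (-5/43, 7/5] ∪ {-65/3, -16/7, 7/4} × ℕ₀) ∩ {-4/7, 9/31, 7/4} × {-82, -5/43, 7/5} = ∅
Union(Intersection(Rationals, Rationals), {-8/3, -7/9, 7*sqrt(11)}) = Union({7*sqrt(11)}, Rationals)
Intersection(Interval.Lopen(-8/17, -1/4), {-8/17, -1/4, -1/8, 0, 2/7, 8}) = {-1/4}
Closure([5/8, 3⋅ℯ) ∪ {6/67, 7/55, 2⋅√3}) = {6/67, 7/55} ∪ [5/8, 3⋅ℯ]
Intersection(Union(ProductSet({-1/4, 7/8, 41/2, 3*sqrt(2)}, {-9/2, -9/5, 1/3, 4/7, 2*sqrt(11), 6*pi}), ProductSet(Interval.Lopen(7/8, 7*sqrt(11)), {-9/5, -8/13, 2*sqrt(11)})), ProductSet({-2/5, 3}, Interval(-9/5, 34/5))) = ProductSet({3}, {-9/5, -8/13, 2*sqrt(11)})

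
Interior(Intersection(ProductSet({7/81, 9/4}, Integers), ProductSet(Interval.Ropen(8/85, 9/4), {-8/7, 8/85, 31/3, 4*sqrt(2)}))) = EmptySet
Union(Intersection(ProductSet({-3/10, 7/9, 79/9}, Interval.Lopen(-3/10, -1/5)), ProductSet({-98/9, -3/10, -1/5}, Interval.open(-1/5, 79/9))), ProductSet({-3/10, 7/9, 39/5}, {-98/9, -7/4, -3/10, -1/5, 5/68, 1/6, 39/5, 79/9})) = ProductSet({-3/10, 7/9, 39/5}, {-98/9, -7/4, -3/10, -1/5, 5/68, 1/6, 39/5, 79/9})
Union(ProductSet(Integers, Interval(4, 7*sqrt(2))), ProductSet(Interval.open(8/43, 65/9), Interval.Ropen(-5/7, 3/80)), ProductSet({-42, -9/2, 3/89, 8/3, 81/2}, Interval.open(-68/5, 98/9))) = Union(ProductSet({-42, -9/2, 3/89, 8/3, 81/2}, Interval.open(-68/5, 98/9)), ProductSet(Integers, Interval(4, 7*sqrt(2))), ProductSet(Interval.open(8/43, 65/9), Interval.Ropen(-5/7, 3/80)))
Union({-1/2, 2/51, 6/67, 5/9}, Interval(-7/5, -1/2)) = Union({2/51, 6/67, 5/9}, Interval(-7/5, -1/2))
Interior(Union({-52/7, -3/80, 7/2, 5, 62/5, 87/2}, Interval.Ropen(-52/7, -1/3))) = Interval.open(-52/7, -1/3)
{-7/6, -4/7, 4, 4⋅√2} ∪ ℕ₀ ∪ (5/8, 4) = {-7/6, -4/7, 4⋅√2} ∪ ℕ₀ ∪ (5/8, 4]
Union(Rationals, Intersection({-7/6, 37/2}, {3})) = Rationals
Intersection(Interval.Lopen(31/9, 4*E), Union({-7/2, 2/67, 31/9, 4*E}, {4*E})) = {4*E}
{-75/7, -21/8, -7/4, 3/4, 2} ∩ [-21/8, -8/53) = {-21/8, -7/4}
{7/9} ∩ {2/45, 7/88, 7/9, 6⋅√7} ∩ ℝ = {7/9}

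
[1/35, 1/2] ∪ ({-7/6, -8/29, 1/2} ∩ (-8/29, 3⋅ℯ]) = [1/35, 1/2]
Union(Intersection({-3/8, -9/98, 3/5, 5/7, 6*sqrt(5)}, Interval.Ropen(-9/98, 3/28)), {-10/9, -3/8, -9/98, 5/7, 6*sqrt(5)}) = {-10/9, -3/8, -9/98, 5/7, 6*sqrt(5)}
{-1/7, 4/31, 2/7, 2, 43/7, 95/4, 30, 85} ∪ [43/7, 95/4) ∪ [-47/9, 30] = [-47/9, 30] ∪ {85}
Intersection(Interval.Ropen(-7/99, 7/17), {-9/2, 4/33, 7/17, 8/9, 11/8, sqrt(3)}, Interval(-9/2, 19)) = {4/33}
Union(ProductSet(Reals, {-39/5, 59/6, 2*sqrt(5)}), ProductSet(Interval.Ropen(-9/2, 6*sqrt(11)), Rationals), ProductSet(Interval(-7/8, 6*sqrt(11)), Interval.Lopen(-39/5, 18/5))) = Union(ProductSet(Interval.Ropen(-9/2, 6*sqrt(11)), Rationals), ProductSet(Interval(-7/8, 6*sqrt(11)), Interval.Lopen(-39/5, 18/5)), ProductSet(Reals, {-39/5, 59/6, 2*sqrt(5)}))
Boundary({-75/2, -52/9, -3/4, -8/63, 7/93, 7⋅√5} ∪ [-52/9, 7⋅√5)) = {-75/2, -52/9, 7⋅√5}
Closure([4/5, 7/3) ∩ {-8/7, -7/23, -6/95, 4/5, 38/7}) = {4/5}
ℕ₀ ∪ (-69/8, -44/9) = (-69/8, -44/9) ∪ ℕ₀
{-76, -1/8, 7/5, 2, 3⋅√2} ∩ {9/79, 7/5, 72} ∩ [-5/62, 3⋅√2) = {7/5}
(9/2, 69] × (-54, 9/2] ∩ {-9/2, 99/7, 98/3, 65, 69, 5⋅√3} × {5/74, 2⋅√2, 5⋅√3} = {99/7, 98/3, 65, 69, 5⋅√3} × {5/74, 2⋅√2}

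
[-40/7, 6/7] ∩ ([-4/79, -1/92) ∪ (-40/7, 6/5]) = (-40/7, 6/7]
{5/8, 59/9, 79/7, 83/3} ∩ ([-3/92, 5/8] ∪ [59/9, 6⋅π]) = {5/8, 59/9, 79/7}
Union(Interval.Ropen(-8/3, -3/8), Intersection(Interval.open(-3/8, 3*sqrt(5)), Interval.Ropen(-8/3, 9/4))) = Union(Interval.Ropen(-8/3, -3/8), Interval.open(-3/8, 9/4))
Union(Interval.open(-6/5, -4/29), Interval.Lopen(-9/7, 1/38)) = Interval.Lopen(-9/7, 1/38)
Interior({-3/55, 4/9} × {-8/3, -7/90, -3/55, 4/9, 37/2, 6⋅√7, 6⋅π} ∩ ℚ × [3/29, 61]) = ∅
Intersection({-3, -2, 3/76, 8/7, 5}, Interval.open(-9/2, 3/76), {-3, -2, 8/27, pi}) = {-3, -2}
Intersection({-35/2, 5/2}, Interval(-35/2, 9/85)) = {-35/2}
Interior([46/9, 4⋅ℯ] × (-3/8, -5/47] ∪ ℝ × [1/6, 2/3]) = (ℝ × (1/6, 2/3)) ∪ ((46/9, 4⋅ℯ) × (-3/8, -5/47))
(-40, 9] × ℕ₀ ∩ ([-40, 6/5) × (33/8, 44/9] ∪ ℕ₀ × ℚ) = {0, 1, …, 9} × ℕ₀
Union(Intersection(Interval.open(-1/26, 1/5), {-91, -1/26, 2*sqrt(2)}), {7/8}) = {7/8}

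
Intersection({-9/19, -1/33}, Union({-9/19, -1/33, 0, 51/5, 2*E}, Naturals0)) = {-9/19, -1/33}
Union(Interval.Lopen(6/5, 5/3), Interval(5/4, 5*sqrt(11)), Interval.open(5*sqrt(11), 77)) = Interval.open(6/5, 77)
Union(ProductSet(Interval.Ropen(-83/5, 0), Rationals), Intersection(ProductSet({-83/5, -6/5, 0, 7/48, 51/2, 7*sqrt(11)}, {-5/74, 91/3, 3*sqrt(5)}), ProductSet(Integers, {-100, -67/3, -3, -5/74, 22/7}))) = Union(ProductSet({0}, {-5/74}), ProductSet(Interval.Ropen(-83/5, 0), Rationals))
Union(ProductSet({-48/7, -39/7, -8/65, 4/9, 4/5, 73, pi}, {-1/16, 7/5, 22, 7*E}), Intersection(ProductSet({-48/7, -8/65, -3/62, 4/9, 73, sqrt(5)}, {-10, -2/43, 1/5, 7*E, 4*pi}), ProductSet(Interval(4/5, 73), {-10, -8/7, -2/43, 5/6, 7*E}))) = Union(ProductSet({73, sqrt(5)}, {-10, -2/43, 7*E}), ProductSet({-48/7, -39/7, -8/65, 4/9, 4/5, 73, pi}, {-1/16, 7/5, 22, 7*E}))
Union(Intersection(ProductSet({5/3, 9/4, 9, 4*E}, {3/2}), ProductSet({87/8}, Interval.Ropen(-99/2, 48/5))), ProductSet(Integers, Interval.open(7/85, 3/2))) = ProductSet(Integers, Interval.open(7/85, 3/2))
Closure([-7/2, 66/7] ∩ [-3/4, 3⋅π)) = [-3/4, 3⋅π]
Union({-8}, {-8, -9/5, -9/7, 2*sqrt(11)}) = {-8, -9/5, -9/7, 2*sqrt(11)}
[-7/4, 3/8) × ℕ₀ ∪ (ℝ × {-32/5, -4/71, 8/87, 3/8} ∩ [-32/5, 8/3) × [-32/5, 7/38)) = ([-7/4, 3/8) × ℕ₀) ∪ ([-32/5, 8/3) × {-32/5, -4/71, 8/87})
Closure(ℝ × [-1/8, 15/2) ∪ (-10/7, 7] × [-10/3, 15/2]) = (ℝ × [-1/8, 15/2]) ∪ ([-10/7, 7] × {-10/3, 15/2}) ∪ ((-10/7, 7] × [-10/3, 15/2]) ∪ ({-10/7, 7} × ([-10/3, -1/8] ∪ {15/2}))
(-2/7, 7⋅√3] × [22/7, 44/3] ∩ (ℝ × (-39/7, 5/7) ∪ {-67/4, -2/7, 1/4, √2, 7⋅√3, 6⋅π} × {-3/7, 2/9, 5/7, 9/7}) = ∅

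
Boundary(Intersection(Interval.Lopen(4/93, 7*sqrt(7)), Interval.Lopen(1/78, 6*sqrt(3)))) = {4/93, 6*sqrt(3)}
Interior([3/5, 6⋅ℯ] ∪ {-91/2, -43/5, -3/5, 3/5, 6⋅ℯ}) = (3/5, 6⋅ℯ)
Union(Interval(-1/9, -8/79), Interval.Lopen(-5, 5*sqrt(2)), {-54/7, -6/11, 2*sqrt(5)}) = Union({-54/7}, Interval.Lopen(-5, 5*sqrt(2)))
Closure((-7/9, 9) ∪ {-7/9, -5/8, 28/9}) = [-7/9, 9]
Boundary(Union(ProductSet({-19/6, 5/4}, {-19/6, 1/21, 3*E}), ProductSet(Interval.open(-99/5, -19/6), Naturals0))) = Union(ProductSet({-19/6, 5/4}, {-19/6, 1/21, 3*E}), ProductSet(Interval(-99/5, -19/6), Naturals0))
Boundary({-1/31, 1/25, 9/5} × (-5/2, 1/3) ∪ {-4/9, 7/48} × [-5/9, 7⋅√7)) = ({-1/31, 1/25, 9/5} × [-5/2, 1/3]) ∪ ({-4/9, 7/48} × [-5/9, 7⋅√7])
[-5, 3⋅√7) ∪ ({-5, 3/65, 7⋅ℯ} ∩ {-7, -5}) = [-5, 3⋅√7)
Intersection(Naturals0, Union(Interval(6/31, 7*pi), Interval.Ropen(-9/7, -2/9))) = Range(1, 22, 1)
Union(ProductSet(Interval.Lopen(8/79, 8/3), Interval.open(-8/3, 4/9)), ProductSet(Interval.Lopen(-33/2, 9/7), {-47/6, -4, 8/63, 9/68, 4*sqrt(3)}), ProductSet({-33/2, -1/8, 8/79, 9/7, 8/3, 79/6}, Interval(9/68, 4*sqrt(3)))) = Union(ProductSet({-33/2, -1/8, 8/79, 9/7, 8/3, 79/6}, Interval(9/68, 4*sqrt(3))), ProductSet(Interval.Lopen(-33/2, 9/7), {-47/6, -4, 8/63, 9/68, 4*sqrt(3)}), ProductSet(Interval.Lopen(8/79, 8/3), Interval.open(-8/3, 4/9)))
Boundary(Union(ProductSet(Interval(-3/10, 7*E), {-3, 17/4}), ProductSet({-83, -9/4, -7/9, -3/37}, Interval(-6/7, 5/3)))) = Union(ProductSet({-83, -9/4, -7/9, -3/37}, Interval(-6/7, 5/3)), ProductSet(Interval(-3/10, 7*E), {-3, 17/4}))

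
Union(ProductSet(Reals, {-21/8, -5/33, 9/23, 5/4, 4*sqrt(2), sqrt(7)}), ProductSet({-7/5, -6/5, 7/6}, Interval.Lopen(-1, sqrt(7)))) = Union(ProductSet({-7/5, -6/5, 7/6}, Interval.Lopen(-1, sqrt(7))), ProductSet(Reals, {-21/8, -5/33, 9/23, 5/4, 4*sqrt(2), sqrt(7)}))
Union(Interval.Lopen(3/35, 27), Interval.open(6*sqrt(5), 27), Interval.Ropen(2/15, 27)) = Interval.Lopen(3/35, 27)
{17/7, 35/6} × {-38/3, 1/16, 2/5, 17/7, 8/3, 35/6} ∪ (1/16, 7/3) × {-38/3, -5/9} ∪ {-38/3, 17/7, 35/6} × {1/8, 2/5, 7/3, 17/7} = ((1/16, 7/3) × {-38/3, -5/9}) ∪ ({-38/3, 17/7, 35/6} × {1/8, 2/5, 7/3, 17/7}) ∪ ({17/7, 35/6} × {-38/3, 1/16, 2/5, 17/7, 8/3, 35/6})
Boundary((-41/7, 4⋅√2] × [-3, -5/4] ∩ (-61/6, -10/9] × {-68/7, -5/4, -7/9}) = [-41/7, -10/9] × {-5/4}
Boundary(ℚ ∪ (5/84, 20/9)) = (-∞, 5/84] ∪ [20/9, ∞)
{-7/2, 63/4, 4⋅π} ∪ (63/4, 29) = {-7/2, 4⋅π} ∪ [63/4, 29)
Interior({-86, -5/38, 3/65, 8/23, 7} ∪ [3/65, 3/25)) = (3/65, 3/25)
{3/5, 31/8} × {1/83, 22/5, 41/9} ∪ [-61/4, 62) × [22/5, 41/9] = ({3/5, 31/8} × {1/83, 22/5, 41/9}) ∪ ([-61/4, 62) × [22/5, 41/9])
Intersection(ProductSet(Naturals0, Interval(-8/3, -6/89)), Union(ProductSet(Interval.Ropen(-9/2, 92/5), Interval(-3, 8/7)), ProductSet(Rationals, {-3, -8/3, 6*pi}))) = Union(ProductSet(Naturals0, {-8/3}), ProductSet(Range(0, 19, 1), Interval(-8/3, -6/89)))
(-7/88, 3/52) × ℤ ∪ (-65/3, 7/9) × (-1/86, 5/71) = ((-7/88, 3/52) × ℤ) ∪ ((-65/3, 7/9) × (-1/86, 5/71))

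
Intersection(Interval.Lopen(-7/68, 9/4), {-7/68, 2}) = {2}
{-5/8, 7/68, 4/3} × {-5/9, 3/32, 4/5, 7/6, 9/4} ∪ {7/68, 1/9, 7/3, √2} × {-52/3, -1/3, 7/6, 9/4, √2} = ({-5/8, 7/68, 4/3} × {-5/9, 3/32, 4/5, 7/6, 9/4}) ∪ ({7/68, 1/9, 7/3, √2} × {-52/3, -1/3, 7/6, 9/4, √2})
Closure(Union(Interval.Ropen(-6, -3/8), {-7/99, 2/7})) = Union({-7/99, 2/7}, Interval(-6, -3/8))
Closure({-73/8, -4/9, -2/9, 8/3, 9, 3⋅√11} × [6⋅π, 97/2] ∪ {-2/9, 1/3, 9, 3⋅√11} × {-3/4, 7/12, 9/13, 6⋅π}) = ({-2/9, 1/3, 9, 3⋅√11} × {-3/4, 7/12, 9/13, 6⋅π}) ∪ ({-73/8, -4/9, -2/9, 8/3, 9, 3⋅√11} × [6⋅π, 97/2])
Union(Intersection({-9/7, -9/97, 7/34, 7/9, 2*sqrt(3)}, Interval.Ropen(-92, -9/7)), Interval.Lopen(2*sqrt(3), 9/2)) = Interval.Lopen(2*sqrt(3), 9/2)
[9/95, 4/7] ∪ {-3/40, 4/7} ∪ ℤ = ℤ ∪ {-3/40} ∪ [9/95, 4/7]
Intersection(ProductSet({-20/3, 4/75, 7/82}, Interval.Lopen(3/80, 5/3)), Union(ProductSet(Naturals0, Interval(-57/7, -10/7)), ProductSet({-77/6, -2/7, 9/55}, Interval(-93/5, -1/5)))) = EmptySet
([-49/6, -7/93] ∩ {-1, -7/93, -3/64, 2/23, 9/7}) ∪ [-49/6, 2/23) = [-49/6, 2/23)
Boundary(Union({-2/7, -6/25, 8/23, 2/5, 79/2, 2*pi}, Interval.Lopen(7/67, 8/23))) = {-2/7, -6/25, 7/67, 8/23, 2/5, 79/2, 2*pi}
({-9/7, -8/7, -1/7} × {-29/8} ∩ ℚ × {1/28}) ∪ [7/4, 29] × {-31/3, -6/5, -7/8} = [7/4, 29] × {-31/3, -6/5, -7/8}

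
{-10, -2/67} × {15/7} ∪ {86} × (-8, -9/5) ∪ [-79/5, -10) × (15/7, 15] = ({-10, -2/67} × {15/7}) ∪ ({86} × (-8, -9/5)) ∪ ([-79/5, -10) × (15/7, 15])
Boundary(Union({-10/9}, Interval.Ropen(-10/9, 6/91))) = {-10/9, 6/91}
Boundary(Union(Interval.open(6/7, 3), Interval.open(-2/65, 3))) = {-2/65, 3}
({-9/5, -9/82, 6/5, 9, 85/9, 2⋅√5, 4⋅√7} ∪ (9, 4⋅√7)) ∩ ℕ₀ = {9, 10}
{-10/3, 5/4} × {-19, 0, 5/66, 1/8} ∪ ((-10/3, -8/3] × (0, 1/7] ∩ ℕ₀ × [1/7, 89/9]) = {-10/3, 5/4} × {-19, 0, 5/66, 1/8}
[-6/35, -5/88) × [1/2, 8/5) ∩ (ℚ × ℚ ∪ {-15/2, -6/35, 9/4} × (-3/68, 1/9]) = (ℚ ∩ [-6/35, -5/88)) × (ℚ ∩ [1/2, 8/5))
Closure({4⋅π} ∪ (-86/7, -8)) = [-86/7, -8] ∪ {4⋅π}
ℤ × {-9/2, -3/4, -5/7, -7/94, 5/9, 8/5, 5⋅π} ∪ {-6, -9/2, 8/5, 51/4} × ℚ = ({-6, -9/2, 8/5, 51/4} × ℚ) ∪ (ℤ × {-9/2, -3/4, -5/7, -7/94, 5/9, 8/5, 5⋅π})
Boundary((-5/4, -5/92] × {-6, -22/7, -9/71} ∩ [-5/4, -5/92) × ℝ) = [-5/4, -5/92] × {-6, -22/7, -9/71}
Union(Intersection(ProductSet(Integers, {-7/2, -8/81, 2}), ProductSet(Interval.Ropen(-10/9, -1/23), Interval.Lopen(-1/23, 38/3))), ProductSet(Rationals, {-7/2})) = Union(ProductSet(Range(-1, 0, 1), {2}), ProductSet(Rationals, {-7/2}))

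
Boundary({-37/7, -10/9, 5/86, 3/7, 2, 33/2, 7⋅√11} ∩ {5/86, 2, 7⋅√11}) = {5/86, 2, 7⋅√11}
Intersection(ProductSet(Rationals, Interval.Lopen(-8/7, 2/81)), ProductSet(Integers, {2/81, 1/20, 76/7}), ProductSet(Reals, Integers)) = EmptySet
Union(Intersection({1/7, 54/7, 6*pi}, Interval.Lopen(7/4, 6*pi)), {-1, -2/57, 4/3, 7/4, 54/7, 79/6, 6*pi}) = {-1, -2/57, 4/3, 7/4, 54/7, 79/6, 6*pi}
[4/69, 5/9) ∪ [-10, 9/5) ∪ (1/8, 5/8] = [-10, 9/5)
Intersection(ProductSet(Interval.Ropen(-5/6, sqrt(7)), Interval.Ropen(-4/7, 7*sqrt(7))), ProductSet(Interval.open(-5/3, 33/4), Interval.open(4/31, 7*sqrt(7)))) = ProductSet(Interval.Ropen(-5/6, sqrt(7)), Interval.open(4/31, 7*sqrt(7)))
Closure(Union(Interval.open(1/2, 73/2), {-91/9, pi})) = Union({-91/9}, Interval(1/2, 73/2))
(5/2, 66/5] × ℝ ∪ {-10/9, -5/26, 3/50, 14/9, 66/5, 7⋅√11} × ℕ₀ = ((5/2, 66/5] × ℝ) ∪ ({-10/9, -5/26, 3/50, 14/9, 66/5, 7⋅√11} × ℕ₀)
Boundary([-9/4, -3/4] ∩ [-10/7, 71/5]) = {-10/7, -3/4}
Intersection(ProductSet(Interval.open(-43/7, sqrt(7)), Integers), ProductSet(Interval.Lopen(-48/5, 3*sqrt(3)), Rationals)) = ProductSet(Interval.open(-43/7, sqrt(7)), Integers)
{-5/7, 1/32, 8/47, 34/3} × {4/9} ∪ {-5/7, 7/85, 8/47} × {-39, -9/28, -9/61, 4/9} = ({-5/7, 1/32, 8/47, 34/3} × {4/9}) ∪ ({-5/7, 7/85, 8/47} × {-39, -9/28, -9/61, 4/9})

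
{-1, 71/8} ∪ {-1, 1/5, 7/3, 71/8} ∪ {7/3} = {-1, 1/5, 7/3, 71/8}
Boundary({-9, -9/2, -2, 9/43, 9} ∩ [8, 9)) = ∅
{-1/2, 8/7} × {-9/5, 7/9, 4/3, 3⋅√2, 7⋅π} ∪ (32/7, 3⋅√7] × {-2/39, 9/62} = ((32/7, 3⋅√7] × {-2/39, 9/62}) ∪ ({-1/2, 8/7} × {-9/5, 7/9, 4/3, 3⋅√2, 7⋅π})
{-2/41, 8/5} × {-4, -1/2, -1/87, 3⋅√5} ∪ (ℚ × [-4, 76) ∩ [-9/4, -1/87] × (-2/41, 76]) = ({-2/41, 8/5} × {-4, -1/2, -1/87, 3⋅√5}) ∪ ((ℚ ∩ [-9/4, -1/87]) × (-2/41, 76))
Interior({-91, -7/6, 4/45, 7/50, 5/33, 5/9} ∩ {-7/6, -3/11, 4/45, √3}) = ∅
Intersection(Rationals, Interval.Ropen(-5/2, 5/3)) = Intersection(Interval.Ropen(-5/2, 5/3), Rationals)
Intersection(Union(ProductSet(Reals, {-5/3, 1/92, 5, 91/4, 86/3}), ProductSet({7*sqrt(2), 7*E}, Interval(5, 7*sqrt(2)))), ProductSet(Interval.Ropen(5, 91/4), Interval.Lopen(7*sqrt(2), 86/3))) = ProductSet(Interval.Ropen(5, 91/4), {91/4, 86/3})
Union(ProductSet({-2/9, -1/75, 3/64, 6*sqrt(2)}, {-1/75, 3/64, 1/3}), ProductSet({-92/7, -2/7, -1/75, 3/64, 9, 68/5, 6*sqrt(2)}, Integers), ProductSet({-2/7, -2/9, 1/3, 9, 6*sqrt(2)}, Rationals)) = Union(ProductSet({-2/9, -1/75, 3/64, 6*sqrt(2)}, {-1/75, 3/64, 1/3}), ProductSet({-2/7, -2/9, 1/3, 9, 6*sqrt(2)}, Rationals), ProductSet({-92/7, -2/7, -1/75, 3/64, 9, 68/5, 6*sqrt(2)}, Integers))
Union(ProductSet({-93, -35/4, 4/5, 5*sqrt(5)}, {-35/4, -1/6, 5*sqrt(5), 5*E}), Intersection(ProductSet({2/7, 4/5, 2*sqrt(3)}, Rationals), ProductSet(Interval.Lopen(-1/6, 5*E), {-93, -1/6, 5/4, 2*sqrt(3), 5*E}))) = Union(ProductSet({2/7, 4/5, 2*sqrt(3)}, {-93, -1/6, 5/4}), ProductSet({-93, -35/4, 4/5, 5*sqrt(5)}, {-35/4, -1/6, 5*sqrt(5), 5*E}))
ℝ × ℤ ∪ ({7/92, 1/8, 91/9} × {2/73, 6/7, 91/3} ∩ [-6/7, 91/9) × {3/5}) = ℝ × ℤ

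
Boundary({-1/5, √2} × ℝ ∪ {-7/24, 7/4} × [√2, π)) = ({-1/5, √2} × ℝ) ∪ ({-7/24, 7/4} × [√2, π])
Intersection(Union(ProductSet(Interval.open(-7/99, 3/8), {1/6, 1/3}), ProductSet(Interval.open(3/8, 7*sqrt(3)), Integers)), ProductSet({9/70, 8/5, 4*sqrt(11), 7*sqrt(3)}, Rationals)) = Union(ProductSet({9/70}, {1/6, 1/3}), ProductSet({8/5}, Integers))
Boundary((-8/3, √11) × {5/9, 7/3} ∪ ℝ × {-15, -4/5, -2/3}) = (ℝ × {-15, -4/5, -2/3}) ∪ ([-8/3, √11] × {5/9, 7/3})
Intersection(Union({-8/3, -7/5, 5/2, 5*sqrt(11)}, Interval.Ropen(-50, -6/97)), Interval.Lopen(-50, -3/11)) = Interval.Lopen(-50, -3/11)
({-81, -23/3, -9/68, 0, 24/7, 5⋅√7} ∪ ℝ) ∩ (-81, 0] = (-81, 0]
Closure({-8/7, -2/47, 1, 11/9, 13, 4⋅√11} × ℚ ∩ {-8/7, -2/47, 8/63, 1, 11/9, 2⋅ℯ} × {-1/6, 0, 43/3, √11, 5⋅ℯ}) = {-8/7, -2/47, 1, 11/9} × {-1/6, 0, 43/3}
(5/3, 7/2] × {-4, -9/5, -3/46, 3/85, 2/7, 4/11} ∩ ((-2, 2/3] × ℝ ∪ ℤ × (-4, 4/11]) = {2, 3} × {-9/5, -3/46, 3/85, 2/7, 4/11}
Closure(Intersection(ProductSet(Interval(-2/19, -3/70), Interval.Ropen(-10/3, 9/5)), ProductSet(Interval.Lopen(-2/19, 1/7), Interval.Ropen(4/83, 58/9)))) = Union(ProductSet({-2/19, -3/70}, Interval(4/83, 9/5)), ProductSet(Interval(-2/19, -3/70), {4/83, 9/5}), ProductSet(Interval.Lopen(-2/19, -3/70), Interval.Ropen(4/83, 9/5)))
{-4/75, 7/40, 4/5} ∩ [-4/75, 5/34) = {-4/75}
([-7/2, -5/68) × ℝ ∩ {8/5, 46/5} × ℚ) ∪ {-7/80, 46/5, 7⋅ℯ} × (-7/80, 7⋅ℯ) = {-7/80, 46/5, 7⋅ℯ} × (-7/80, 7⋅ℯ)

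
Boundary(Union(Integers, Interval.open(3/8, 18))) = Union(Complement(Integers, Interval.open(3/8, 18)), {3/8})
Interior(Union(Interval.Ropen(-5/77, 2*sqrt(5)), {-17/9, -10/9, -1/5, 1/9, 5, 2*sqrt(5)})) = Interval.open(-5/77, 2*sqrt(5))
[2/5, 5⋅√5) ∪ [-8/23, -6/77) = [-8/23, -6/77) ∪ [2/5, 5⋅√5)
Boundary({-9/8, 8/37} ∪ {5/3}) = {-9/8, 8/37, 5/3}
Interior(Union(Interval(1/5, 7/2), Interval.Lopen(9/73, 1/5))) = Interval.open(9/73, 7/2)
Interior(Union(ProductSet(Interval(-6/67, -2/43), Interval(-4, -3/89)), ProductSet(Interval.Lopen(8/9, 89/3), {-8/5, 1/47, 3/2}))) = ProductSet(Interval.open(-6/67, -2/43), Interval.open(-4, -3/89))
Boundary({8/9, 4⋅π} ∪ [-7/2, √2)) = {-7/2, √2, 4⋅π}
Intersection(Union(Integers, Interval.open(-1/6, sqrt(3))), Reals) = Union(Integers, Interval.open(-1/6, sqrt(3)))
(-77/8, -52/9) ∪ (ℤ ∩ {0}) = (-77/8, -52/9) ∪ {0}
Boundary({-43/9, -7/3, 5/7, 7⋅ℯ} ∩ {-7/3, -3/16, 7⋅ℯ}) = {-7/3, 7⋅ℯ}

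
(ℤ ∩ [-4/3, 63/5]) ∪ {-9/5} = {-9/5} ∪ {-1, 0, …, 12}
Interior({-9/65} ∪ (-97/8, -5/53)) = (-97/8, -5/53)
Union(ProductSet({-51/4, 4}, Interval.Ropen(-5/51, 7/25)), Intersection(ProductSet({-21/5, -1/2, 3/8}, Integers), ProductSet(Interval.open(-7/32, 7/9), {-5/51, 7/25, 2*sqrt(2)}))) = ProductSet({-51/4, 4}, Interval.Ropen(-5/51, 7/25))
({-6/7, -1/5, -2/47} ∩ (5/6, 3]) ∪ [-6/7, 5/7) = [-6/7, 5/7)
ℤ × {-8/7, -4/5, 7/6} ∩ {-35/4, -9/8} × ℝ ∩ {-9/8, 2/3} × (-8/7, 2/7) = ∅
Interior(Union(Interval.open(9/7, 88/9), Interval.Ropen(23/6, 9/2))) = Interval.open(9/7, 88/9)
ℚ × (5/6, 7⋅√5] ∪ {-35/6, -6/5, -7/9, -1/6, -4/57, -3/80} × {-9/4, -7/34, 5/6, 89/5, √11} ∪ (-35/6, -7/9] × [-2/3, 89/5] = ((-35/6, -7/9] × [-2/3, 89/5]) ∪ (ℚ × (5/6, 7⋅√5]) ∪ ({-35/6, -6/5, -7/9, -1/6, -4/57, -3/80} × {-9/4, -7/34, 5/6, 89/5, √11})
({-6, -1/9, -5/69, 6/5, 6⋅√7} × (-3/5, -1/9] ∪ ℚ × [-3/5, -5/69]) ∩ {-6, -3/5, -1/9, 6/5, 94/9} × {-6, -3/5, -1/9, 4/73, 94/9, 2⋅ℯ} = {-6, -3/5, -1/9, 6/5, 94/9} × {-3/5, -1/9}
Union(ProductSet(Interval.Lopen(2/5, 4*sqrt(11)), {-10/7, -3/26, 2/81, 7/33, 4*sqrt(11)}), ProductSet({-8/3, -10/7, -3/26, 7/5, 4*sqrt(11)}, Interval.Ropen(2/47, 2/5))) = Union(ProductSet({-8/3, -10/7, -3/26, 7/5, 4*sqrt(11)}, Interval.Ropen(2/47, 2/5)), ProductSet(Interval.Lopen(2/5, 4*sqrt(11)), {-10/7, -3/26, 2/81, 7/33, 4*sqrt(11)}))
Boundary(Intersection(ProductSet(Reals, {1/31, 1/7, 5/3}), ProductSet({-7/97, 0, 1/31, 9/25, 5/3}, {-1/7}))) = EmptySet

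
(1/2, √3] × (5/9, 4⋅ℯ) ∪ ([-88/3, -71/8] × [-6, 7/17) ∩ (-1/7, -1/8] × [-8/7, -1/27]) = (1/2, √3] × (5/9, 4⋅ℯ)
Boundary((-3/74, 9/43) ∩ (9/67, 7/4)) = {9/67, 9/43}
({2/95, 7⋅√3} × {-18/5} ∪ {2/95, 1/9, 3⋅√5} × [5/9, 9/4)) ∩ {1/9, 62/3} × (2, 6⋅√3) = {1/9} × (2, 9/4)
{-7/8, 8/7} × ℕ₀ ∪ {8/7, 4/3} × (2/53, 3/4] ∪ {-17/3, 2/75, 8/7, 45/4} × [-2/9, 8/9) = ({-7/8, 8/7} × ℕ₀) ∪ ({8/7, 4/3} × (2/53, 3/4]) ∪ ({-17/3, 2/75, 8/7, 45/4} × [-2/9, 8/9))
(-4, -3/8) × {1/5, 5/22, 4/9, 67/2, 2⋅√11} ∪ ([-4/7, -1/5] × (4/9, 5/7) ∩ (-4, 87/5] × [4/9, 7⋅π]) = ([-4/7, -1/5] × (4/9, 5/7)) ∪ ((-4, -3/8) × {1/5, 5/22, 4/9, 67/2, 2⋅√11})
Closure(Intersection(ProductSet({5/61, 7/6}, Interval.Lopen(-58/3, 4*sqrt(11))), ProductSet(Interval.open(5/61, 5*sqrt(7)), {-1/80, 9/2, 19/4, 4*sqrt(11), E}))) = ProductSet({7/6}, {-1/80, 9/2, 19/4, 4*sqrt(11), E})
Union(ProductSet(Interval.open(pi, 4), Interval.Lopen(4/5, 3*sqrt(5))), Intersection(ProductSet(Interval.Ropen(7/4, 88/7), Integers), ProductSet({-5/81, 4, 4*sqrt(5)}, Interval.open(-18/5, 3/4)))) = Union(ProductSet({4, 4*sqrt(5)}, Range(-3, 1, 1)), ProductSet(Interval.open(pi, 4), Interval.Lopen(4/5, 3*sqrt(5))))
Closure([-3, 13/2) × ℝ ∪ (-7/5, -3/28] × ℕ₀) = [-3, 13/2] × ℝ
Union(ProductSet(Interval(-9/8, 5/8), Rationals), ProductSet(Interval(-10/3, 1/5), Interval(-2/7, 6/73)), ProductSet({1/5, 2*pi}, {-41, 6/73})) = Union(ProductSet({1/5, 2*pi}, {-41, 6/73}), ProductSet(Interval(-10/3, 1/5), Interval(-2/7, 6/73)), ProductSet(Interval(-9/8, 5/8), Rationals))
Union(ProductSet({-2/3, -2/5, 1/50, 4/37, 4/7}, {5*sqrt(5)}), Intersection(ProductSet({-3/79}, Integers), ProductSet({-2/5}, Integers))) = ProductSet({-2/3, -2/5, 1/50, 4/37, 4/7}, {5*sqrt(5)})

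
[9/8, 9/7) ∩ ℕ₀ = ∅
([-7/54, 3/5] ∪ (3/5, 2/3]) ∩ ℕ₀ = {0}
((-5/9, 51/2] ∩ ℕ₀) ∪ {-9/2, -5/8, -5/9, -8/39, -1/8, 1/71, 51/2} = {-9/2, -5/8, -5/9, -8/39, -1/8, 1/71, 51/2} ∪ {0, 1, …, 25}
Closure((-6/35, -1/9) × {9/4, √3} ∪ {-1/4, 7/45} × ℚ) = ({-1/4, 7/45} × ℝ) ∪ ([-6/35, -1/9] × {9/4, √3})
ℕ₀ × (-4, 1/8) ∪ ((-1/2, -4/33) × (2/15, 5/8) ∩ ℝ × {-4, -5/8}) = ℕ₀ × (-4, 1/8)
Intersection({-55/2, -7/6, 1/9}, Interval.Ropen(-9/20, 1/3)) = {1/9}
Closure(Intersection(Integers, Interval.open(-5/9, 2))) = Range(0, 2, 1)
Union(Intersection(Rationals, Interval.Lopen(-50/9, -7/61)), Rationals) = Union(Intersection(Interval.Lopen(-50/9, -7/61), Rationals), Rationals)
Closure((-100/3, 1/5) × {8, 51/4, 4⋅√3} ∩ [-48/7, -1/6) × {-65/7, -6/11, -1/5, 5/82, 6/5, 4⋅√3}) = [-48/7, -1/6] × {4⋅√3}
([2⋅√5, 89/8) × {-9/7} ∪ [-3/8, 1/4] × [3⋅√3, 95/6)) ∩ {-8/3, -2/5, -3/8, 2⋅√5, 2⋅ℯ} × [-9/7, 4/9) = {2⋅√5, 2⋅ℯ} × {-9/7}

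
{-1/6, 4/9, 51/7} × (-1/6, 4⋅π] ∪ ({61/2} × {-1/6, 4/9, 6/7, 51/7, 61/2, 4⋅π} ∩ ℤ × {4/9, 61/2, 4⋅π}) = {-1/6, 4/9, 51/7} × (-1/6, 4⋅π]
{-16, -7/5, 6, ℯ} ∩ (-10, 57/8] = {-7/5, 6, ℯ}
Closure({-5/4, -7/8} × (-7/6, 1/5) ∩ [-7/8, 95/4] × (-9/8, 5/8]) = {-7/8} × [-9/8, 1/5]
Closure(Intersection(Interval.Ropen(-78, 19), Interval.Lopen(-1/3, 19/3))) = Interval(-1/3, 19/3)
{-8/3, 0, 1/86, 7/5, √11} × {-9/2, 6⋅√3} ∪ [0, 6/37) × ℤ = ([0, 6/37) × ℤ) ∪ ({-8/3, 0, 1/86, 7/5, √11} × {-9/2, 6⋅√3})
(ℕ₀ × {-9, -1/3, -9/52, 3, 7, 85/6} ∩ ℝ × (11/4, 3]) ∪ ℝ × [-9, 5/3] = (ℕ₀ × {3}) ∪ (ℝ × [-9, 5/3])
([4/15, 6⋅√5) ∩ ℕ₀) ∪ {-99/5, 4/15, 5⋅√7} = {-99/5, 4/15, 5⋅√7} ∪ {1, 2, …, 13}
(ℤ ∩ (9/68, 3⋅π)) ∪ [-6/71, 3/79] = [-6/71, 3/79] ∪ {1, 2, …, 9}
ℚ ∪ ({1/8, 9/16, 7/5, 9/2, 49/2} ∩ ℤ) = ℚ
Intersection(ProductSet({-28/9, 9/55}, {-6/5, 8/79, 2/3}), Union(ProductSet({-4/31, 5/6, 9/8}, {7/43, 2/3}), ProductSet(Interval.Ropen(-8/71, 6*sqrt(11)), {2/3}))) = ProductSet({9/55}, {2/3})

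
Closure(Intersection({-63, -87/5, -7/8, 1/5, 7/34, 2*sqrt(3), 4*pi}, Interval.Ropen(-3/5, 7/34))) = {1/5}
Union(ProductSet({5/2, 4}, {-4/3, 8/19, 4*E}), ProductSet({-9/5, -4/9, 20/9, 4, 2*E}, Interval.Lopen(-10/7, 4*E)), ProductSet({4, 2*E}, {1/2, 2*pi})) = Union(ProductSet({5/2, 4}, {-4/3, 8/19, 4*E}), ProductSet({-9/5, -4/9, 20/9, 4, 2*E}, Interval.Lopen(-10/7, 4*E)))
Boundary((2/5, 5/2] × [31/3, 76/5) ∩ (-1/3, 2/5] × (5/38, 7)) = ∅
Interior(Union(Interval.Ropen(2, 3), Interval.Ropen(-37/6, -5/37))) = Union(Interval.open(-37/6, -5/37), Interval.open(2, 3))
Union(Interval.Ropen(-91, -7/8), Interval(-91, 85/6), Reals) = Interval(-oo, oo)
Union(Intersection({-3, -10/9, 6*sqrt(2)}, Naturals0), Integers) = Integers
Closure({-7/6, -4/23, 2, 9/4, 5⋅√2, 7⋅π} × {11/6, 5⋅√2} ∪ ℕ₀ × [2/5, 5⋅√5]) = (ℕ₀ × [2/5, 5⋅√5]) ∪ ({-7/6, -4/23, 2, 9/4, 5⋅√2, 7⋅π} × {11/6, 5⋅√2})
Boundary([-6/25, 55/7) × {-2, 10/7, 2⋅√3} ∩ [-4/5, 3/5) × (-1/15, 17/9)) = [-6/25, 3/5] × {10/7}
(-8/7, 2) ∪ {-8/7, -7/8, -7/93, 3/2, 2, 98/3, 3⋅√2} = [-8/7, 2] ∪ {98/3, 3⋅√2}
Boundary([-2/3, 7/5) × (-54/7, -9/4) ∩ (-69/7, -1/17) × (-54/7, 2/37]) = ({-2/3, -1/17} × [-54/7, -9/4]) ∪ ([-2/3, -1/17] × {-54/7, -9/4})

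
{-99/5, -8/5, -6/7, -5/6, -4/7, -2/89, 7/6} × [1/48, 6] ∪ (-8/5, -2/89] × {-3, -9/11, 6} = ((-8/5, -2/89] × {-3, -9/11, 6}) ∪ ({-99/5, -8/5, -6/7, -5/6, -4/7, -2/89, 7/6} × [1/48, 6])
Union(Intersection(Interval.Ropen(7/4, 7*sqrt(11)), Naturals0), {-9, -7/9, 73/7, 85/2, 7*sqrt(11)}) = Union({-9, -7/9, 73/7, 85/2, 7*sqrt(11)}, Range(2, 24, 1))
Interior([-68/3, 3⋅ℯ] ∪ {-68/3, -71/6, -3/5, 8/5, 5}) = (-68/3, 3⋅ℯ)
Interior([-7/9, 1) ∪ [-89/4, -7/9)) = (-89/4, 1)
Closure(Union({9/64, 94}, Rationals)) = Reals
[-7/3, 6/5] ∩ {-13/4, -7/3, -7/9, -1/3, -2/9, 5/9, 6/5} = {-7/3, -7/9, -1/3, -2/9, 5/9, 6/5}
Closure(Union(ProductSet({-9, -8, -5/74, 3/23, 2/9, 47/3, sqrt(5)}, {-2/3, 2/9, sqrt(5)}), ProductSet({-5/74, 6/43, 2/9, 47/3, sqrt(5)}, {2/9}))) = Union(ProductSet({-5/74, 6/43, 2/9, 47/3, sqrt(5)}, {2/9}), ProductSet({-9, -8, -5/74, 3/23, 2/9, 47/3, sqrt(5)}, {-2/3, 2/9, sqrt(5)}))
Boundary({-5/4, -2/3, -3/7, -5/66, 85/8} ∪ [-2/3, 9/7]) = {-5/4, -2/3, 9/7, 85/8}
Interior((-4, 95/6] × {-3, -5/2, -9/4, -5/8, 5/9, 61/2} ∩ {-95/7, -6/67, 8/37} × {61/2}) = ∅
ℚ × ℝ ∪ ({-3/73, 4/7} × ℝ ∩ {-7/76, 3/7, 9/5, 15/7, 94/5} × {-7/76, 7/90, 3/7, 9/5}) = ℚ × ℝ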